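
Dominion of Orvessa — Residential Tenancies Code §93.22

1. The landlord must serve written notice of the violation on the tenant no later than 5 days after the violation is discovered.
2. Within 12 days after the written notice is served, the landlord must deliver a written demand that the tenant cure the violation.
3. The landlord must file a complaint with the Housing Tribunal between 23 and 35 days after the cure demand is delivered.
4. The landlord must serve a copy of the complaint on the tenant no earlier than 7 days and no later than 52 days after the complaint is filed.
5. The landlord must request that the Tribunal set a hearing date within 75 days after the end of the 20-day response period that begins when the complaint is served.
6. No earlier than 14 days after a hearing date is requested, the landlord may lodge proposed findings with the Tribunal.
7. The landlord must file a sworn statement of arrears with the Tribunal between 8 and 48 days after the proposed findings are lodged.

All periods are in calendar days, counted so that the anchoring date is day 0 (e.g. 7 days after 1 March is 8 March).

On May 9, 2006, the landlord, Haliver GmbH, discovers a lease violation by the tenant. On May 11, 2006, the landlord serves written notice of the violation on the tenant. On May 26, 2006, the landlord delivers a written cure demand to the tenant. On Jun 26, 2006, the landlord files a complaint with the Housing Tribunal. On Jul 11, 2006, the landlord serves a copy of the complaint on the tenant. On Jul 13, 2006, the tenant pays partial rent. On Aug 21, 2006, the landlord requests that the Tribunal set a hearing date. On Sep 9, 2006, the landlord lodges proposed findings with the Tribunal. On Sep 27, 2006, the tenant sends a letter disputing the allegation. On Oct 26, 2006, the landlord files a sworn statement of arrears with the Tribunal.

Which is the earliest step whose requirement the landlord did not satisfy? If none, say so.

Step 2

Step 1: 5 days after May 9, 2006 (when the violation is discovered) is May 14, 2006; May 11, 2006 is within that limit.
Step 2: 12 days after May 11, 2006 (when the written notice is served) is May 23, 2006; not done until May 26, 2006, 3 days after the deadline.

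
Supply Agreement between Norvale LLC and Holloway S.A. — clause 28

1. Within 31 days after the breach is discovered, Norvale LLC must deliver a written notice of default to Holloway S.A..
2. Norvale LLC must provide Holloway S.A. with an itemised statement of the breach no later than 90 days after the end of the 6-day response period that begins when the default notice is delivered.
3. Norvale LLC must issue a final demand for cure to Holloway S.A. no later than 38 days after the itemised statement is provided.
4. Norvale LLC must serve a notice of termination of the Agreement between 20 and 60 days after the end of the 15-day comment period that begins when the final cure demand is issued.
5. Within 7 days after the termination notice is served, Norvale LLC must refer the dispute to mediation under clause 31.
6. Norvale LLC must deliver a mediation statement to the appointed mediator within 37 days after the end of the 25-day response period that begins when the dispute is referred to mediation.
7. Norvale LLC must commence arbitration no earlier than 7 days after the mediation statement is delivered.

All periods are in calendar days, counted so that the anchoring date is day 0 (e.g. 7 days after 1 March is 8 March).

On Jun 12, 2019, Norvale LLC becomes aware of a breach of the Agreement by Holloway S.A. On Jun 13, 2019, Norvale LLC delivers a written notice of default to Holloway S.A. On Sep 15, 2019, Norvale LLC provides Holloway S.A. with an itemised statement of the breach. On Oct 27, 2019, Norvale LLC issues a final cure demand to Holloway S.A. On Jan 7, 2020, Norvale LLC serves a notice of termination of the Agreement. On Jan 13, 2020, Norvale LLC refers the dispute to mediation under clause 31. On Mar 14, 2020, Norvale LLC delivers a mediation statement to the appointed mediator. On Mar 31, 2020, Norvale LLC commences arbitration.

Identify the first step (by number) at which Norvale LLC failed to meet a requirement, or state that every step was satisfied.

Step 3

(1) due by Jun 12, 2019 + 31 days = Jul 13, 2019; done Jun 13, 2019 — timely.
(2) due by Jun 19, 2019 + 90 days = Sep 17, 2019; done Sep 15, 2019 — timely.
(3) due by Sep 15, 2019 + 38 days = Oct 23, 2019; not done until Oct 27, 2019, 4 days after the deadline.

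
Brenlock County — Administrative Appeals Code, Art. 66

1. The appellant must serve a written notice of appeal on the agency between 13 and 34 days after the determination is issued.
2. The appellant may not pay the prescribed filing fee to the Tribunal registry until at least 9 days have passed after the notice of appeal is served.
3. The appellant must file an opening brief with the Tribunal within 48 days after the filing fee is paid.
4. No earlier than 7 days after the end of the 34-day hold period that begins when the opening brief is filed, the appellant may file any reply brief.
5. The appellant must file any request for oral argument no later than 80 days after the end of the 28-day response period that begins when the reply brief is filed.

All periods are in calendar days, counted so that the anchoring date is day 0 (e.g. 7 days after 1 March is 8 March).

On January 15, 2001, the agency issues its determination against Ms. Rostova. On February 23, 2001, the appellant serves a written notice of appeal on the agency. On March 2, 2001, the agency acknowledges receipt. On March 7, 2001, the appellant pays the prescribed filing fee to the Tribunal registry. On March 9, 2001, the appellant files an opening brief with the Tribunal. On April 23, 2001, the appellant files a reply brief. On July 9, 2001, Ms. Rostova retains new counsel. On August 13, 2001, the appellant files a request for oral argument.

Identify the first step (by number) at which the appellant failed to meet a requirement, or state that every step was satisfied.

Step 1 — 13 and 34 days from January 15, 2001 (when the determination is issued) are January 28, 2001 and February 18, 2001 respectively; done February 23, 2001 — 5 days after the window closed.
Later steps need not be reached.

Step 1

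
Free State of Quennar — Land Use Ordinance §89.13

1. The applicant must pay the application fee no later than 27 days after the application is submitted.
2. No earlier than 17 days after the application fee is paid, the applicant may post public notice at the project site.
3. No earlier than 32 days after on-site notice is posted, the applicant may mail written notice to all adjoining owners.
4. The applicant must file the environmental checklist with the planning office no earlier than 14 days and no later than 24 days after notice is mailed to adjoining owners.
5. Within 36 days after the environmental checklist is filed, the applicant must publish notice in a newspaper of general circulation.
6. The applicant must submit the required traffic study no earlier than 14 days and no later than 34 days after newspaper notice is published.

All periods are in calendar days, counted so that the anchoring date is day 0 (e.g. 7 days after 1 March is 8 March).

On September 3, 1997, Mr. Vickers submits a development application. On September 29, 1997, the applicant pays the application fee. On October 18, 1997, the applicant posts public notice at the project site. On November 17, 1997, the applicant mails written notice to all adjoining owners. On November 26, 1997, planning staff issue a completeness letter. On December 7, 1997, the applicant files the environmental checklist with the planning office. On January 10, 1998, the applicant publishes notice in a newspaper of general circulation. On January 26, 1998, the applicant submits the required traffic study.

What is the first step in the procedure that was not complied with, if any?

Step 1: 27 days after September 3, 1997 (when the application is submitted) is September 30, 1997; completed September 29, 1997, before the deadline.
Step 2: the earliest permitted date is 17 days after September 29, 1997 (when the application fee is paid), i.e. October 16, 1997; done October 18, 1997, after the minimum wait.
Step 3: the earliest permitted date is 32 days after October 18, 1997 (when on-site notice is posted), i.e. November 19, 1997; acted on November 17, 1997, 2 days prematurely.

Step 3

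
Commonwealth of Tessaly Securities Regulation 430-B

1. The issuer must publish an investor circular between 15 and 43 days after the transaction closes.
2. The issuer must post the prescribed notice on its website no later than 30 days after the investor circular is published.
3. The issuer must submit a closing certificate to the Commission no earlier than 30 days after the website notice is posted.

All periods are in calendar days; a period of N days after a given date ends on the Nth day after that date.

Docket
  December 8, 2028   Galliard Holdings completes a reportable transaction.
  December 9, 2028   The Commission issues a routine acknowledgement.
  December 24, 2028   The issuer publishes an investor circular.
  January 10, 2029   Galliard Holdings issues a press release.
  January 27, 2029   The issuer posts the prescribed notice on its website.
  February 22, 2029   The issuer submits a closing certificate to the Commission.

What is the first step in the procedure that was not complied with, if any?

Step 1 — 15 and 43 days from December 8, 2028 (when the transaction closes) are December 23, 2028 and January 20, 2029 respectively; December 24, 2028 falls inside that range.
Step 2 — counting 30 days from December 24, 2028 (when the investor circular is published) gives a deadline of January 23, 2029; not done until January 27, 2029, 4 days after the deadline.

Step 2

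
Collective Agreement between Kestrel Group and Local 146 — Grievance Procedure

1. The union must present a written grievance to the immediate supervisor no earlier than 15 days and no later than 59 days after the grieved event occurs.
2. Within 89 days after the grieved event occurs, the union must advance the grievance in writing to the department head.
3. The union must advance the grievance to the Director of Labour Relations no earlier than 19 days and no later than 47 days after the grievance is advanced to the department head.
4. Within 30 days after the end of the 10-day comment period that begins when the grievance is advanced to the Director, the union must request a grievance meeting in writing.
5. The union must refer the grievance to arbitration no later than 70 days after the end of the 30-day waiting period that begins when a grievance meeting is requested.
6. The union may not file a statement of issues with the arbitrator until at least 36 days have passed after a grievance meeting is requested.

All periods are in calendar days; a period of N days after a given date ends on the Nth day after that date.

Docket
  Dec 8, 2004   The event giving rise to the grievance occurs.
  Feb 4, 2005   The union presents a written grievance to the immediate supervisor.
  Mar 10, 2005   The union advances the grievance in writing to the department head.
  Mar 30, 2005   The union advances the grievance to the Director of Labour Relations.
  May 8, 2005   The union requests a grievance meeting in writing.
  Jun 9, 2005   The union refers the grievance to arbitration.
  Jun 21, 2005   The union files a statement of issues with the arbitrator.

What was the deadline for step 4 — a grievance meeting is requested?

May 9, 2005

The grievance is advanced to the Director on Mar 30, 2005; the 10-day comment period therefore ends Apr 9, 2005, and step 4 runs from that date. 30 days after Apr 9, 2005 is May 9, 2005.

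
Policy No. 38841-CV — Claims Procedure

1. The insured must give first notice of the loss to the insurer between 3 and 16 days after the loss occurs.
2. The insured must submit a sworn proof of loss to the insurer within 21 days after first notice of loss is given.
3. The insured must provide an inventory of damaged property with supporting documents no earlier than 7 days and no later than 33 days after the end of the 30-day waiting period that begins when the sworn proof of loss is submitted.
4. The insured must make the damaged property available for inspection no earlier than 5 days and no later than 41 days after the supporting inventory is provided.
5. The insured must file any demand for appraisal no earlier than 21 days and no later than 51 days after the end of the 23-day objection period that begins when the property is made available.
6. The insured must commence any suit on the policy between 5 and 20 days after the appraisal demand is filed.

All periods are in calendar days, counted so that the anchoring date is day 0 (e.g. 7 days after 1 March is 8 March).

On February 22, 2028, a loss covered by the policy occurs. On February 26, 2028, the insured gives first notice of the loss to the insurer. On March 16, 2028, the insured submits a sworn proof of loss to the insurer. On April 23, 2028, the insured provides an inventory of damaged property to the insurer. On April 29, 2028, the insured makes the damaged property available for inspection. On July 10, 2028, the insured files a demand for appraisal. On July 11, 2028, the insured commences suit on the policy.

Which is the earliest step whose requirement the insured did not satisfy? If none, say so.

Step 6

Step 1 — 3 and 16 days from February 22, 2028 (when the loss occurs) are February 25, 2028 and March 9, 2028 respectively; done February 26, 2028 — within the window.
Step 2 — counting 21 days from February 26, 2028 (when first notice of loss is given) gives a deadline of March 18, 2028; done March 16, 2028 — timely.
Step 3 — 7 and 33 days from April 15, 2028 (end of the 30-day waiting period, which began when the sworn proof of loss is submitted on March 16, 2028) are April 22, 2028 and May 18, 2028 respectively; done April 23, 2028 — within the window.
Step 4 — 5 and 41 days from April 23, 2028 (when the supporting inventory is provided) are April 28, 2028 and June 3, 2028 respectively; done April 29, 2028 — within the window.
Step 5 — 21 and 51 days from May 22, 2028 (end of the 23-day objection period, which began when the property is made available on April 29, 2028) are June 12, 2028 and July 12, 2028 respectively; July 10, 2028 falls inside that range.
Step 6 — 5 and 20 days from July 10, 2028 (when the appraisal demand is filed) are July 15, 2028 and July 30, 2028 respectively; July 11, 2028 is 4 days too early.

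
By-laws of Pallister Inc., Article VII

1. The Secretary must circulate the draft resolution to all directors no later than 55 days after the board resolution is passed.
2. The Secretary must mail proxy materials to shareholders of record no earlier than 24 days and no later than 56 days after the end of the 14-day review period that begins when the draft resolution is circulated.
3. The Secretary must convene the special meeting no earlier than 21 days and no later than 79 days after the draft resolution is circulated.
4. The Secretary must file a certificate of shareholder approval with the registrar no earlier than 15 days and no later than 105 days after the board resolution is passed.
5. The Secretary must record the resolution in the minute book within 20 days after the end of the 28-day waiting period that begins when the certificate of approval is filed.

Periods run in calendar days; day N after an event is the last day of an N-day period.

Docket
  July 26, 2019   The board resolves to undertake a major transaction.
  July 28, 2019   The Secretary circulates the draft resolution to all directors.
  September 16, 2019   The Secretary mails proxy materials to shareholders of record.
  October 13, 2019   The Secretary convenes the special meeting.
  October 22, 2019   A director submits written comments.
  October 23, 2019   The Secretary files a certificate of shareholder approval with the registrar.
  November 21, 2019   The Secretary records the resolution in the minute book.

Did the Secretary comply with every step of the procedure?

Step 1 — counting 55 days from July 26, 2019 (when the board resolution is passed) gives a deadline of September 19, 2019; completed July 28, 2019, before the deadline.
Step 2 — 24 and 56 days from August 11, 2019 (end of the 14-day review period, which began when the draft resolution is circulated on July 28, 2019) are September 4, 2019 and October 6, 2019 respectively; done September 16, 2019, which is between those dates.
Step 3 — 21 and 79 days from July 28, 2019 (when the draft resolution is circulated) are August 18, 2019 and October 15, 2019 respectively; done October 13, 2019, which is between those dates.
Step 4 — 15 and 105 days from July 26, 2019 (when the board resolution is passed) are August 10, 2019 and November 8, 2019 respectively; October 23, 2019 falls inside that range.
Step 5 — counting 20 days from November 20, 2019 (end of the 28-day waiting period, which began when the certificate of approval is filed on October 23, 2019) gives a deadline of December 10, 2019; completed November 21, 2019, before the deadline.

Yes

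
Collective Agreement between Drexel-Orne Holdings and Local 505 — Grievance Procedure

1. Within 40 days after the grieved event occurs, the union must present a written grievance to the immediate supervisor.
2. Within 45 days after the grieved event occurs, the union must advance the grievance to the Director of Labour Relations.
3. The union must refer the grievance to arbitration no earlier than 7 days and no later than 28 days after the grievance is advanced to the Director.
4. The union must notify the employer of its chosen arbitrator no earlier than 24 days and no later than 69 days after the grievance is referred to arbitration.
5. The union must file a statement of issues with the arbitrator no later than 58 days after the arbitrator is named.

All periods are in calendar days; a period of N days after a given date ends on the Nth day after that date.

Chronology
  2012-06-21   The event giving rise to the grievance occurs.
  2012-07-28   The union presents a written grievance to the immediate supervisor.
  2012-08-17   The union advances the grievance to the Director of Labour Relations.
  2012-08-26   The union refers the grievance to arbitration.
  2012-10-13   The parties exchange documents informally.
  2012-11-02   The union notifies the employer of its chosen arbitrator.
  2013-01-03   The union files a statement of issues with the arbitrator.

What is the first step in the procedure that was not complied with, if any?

Step 1 — counting 40 days from 2012-06-21 (when the grieved event occurs) gives a deadline of 2012-07-31; 2012-07-28 is within that limit.
Step 2 — counting 45 days from 2012-06-21 (when the grieved event occurs) gives a deadline of 2012-08-05; done 2012-08-17 — 12 days late.

Step 2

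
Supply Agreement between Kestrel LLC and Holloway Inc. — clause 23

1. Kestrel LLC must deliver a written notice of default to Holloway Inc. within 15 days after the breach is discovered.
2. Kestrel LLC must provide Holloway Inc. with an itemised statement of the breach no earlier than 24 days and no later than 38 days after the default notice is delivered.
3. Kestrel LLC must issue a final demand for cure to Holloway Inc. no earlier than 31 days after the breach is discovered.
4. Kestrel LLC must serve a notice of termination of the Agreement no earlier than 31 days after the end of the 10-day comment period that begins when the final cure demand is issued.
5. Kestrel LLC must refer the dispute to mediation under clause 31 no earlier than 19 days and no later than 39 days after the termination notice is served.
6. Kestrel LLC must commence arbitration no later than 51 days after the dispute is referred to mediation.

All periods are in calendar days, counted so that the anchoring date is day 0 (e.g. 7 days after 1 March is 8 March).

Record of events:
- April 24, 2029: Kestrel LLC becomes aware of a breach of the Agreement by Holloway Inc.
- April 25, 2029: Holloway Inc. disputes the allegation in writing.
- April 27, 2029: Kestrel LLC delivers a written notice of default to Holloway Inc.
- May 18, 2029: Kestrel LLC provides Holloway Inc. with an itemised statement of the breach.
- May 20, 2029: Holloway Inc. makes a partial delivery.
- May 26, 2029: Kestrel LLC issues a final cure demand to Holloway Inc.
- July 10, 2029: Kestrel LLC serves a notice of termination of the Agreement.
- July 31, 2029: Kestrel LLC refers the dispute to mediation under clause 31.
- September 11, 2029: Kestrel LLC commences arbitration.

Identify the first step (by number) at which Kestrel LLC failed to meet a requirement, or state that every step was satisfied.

Step 1 — counting 15 days from April 24, 2029 (when the breach is discovered) gives a deadline of May 9, 2029; done April 27, 2029 — timely.
Step 2 — 24 and 38 days from April 27, 2029 (when the default notice is delivered) are May 21, 2029 and June 4, 2029 respectively; May 18, 2029 is 3 days too early.
No need to go further; step 2 was not satisfied.

Step 2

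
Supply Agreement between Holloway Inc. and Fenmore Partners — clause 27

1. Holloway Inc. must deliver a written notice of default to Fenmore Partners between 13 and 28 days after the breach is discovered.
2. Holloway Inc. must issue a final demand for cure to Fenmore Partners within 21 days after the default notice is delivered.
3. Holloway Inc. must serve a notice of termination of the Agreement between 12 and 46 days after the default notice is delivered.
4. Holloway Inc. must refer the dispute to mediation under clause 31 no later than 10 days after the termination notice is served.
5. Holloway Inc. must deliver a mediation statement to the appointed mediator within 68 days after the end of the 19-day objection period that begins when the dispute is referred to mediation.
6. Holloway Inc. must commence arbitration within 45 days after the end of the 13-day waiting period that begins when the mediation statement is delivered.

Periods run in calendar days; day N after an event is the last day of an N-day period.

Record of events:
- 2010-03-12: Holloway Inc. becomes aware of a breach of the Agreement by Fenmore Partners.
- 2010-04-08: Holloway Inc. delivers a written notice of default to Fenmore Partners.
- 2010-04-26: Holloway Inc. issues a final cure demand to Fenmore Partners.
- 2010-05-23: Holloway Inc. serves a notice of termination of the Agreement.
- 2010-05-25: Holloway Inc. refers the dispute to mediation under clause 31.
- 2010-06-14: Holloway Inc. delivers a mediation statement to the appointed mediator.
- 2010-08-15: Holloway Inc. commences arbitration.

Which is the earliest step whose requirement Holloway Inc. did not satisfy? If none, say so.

Step 6

(1) the permitted window runs from 2010-03-12 + 13 = 2010-03-25 to 2010-03-12 + 28 = 2010-04-09; done 2010-04-08 — within the window.
(2) due by 2010-04-08 + 21 days = 2010-04-29; done 2010-04-26 — timely.
(3) the permitted window runs from 2010-04-08 + 12 = 2010-04-20 to 2010-04-08 + 46 = 2010-05-24; done 2010-05-23, which is between those dates.
(4) due by 2010-05-23 + 10 days = 2010-06-02; completed 2010-05-25, before the deadline.
(5) due by 2010-06-13 + 68 days = 2010-08-20; completed 2010-06-14, before the deadline.
(6) due by 2010-06-27 + 45 days = 2010-08-11; done 2010-08-15 — 4 days late.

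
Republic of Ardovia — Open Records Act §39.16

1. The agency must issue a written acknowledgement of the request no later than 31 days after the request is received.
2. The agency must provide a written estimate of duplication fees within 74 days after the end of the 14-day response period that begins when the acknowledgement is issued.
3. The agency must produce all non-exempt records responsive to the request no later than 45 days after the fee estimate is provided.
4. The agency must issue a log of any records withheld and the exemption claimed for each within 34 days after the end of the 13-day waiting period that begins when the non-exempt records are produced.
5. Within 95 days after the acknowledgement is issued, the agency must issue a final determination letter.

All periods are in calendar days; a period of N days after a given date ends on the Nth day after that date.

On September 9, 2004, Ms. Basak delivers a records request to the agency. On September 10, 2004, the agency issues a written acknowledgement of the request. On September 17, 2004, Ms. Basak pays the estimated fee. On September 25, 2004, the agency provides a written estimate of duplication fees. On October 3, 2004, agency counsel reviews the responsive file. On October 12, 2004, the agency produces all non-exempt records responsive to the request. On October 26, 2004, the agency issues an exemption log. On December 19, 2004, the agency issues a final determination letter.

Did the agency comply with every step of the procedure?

(1) due by September 9, 2004 + 31 days = October 10, 2004; September 10, 2004 is within that limit.
(2) due by September 24, 2004 + 74 days = December 7, 2004; completed September 25, 2004, before the deadline.
(3) due by September 25, 2004 + 45 days = November 9, 2004; done October 12, 2004 — timely.
(4) due by October 25, 2004 + 34 days = November 28, 2004; October 26, 2004 is within that limit.
(5) due by September 10, 2004 + 95 days = December 14, 2004; December 19, 2004 misses that deadline by 5 days.
That is the first point of non-compliance.

No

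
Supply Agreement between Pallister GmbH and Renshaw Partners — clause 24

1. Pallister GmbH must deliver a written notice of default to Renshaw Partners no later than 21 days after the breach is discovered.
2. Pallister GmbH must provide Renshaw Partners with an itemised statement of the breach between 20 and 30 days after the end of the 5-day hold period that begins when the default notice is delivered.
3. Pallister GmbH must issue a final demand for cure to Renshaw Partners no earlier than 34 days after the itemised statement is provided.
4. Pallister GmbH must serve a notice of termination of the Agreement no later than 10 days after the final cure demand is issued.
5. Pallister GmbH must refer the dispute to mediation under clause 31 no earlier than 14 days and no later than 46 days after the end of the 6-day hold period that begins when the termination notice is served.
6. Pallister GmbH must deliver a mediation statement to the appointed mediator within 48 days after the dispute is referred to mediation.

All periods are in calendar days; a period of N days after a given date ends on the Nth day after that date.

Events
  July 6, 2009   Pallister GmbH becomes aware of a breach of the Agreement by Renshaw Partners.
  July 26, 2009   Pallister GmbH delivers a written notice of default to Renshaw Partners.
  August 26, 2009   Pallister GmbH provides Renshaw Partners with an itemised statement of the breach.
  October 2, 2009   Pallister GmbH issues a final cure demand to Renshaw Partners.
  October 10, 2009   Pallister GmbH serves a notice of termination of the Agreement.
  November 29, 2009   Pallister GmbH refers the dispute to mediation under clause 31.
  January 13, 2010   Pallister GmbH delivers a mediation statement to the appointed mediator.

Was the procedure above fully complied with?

Yes

(1) due by July 6, 2009 + 21 days = July 27, 2009; July 26, 2009 is within that limit.
(2) the permitted window runs from July 31, 2009 + 20 = August 20, 2009 to July 31, 2009 + 30 = August 30, 2009; August 26, 2009 falls inside that range.
(3) permitted from August 26, 2009 + 34 days = September 29, 2009 onward; done October 2, 2009, after the minimum wait.
(4) due by October 2, 2009 + 10 days = October 12, 2009; completed October 10, 2009, before the deadline.
(5) the permitted window runs from October 16, 2009 + 14 = October 30, 2009 to October 16, 2009 + 46 = December 1, 2009; done November 29, 2009, which is between those dates.
(6) due by November 29, 2009 + 48 days = January 16, 2010; January 13, 2010 is within that limit.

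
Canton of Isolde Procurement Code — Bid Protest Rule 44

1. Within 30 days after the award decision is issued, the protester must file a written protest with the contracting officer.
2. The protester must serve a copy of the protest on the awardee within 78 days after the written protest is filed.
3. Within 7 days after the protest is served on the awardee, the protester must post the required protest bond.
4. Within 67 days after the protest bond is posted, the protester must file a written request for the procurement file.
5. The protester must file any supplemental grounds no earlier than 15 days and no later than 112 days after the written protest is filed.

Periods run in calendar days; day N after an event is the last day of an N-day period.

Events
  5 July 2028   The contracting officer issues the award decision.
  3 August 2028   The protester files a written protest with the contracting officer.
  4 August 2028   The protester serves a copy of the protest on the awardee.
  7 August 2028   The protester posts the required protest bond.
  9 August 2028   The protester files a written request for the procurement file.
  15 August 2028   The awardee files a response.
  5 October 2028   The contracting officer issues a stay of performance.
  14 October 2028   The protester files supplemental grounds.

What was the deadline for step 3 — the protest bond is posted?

11 August 2028

Step 3 runs from 4 August 2028, when the protest is served on the awardee. 7 days after 4 August 2028 is 11 August 2028.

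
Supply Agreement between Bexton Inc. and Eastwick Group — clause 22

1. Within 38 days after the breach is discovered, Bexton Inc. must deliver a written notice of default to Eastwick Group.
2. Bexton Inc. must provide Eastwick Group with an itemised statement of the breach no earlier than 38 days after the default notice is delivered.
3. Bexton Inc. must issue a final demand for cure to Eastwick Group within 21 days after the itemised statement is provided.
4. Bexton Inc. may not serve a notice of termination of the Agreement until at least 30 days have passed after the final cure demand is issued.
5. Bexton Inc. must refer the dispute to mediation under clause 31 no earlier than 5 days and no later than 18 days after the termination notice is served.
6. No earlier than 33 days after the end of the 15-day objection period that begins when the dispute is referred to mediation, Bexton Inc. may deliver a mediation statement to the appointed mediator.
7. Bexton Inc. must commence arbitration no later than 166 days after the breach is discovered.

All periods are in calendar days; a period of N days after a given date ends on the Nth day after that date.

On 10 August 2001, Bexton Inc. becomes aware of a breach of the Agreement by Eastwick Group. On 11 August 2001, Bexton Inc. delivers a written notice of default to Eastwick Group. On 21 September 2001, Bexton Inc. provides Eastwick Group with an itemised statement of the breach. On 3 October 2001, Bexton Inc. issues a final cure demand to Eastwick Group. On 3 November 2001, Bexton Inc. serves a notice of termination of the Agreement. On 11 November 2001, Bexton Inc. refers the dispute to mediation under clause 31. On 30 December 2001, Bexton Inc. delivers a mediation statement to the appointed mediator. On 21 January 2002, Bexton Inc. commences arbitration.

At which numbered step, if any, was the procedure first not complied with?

None — every step was satisfied

Step 1 — counting 38 days from 10 August 2001 (when the breach is discovered) gives a deadline of 17 September 2001; completed 11 August 2001, before the deadline.
Step 2 — must wait 38 days from 11 August 2001 (when the default notice is delivered), so not before 18 September 2001; 21 September 2001 is on or after that date.
Step 3 — counting 21 days from 21 September 2001 (when the itemised statement is provided) gives a deadline of 12 October 2001; 3 October 2001 is within that limit.
Step 4 — must wait 30 days from 3 October 2001 (when the final cure demand is issued), so not before 2 November 2001; done 3 November 2001 — permitted.
Step 5 — 5 and 18 days from 3 November 2001 (when the termination notice is served) are 8 November 2001 and 21 November 2001 respectively; 11 November 2001 falls inside that range.
Step 6 — must wait 33 days from 26 November 2001 (end of the 15-day objection period, which began when the dispute is referred to mediation on 11 November 2001), so not before 29 December 2001; 30 December 2001 is on or after that date.
Step 7 — counting 166 days from 10 August 2001 (when the breach is discovered) gives a deadline of 23 January 2002; completed 21 January 2002, before the deadline.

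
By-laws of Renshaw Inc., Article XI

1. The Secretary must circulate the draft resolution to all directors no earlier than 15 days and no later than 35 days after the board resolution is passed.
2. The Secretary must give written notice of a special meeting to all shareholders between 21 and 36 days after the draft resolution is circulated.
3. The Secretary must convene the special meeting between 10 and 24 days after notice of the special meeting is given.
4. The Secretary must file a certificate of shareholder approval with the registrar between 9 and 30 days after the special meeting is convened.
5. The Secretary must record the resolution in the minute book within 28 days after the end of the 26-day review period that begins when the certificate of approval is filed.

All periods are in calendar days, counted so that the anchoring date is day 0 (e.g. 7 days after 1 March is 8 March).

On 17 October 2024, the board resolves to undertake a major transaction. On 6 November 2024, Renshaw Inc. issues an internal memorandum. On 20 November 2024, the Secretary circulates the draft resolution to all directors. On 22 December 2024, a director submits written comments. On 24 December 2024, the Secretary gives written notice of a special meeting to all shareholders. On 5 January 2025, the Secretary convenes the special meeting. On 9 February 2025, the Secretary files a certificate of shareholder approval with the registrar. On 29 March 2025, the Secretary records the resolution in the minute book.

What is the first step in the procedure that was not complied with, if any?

Step 4

Step 1: the window is 15–35 days after 17 October 2024 (when the board resolution is passed), so 1 November 2024 through 21 November 2024; done 20 November 2024 — within the window.
Step 2: the window is 21–36 days after 20 November 2024 (when the draft resolution is circulated), so 11 December 2024 through 26 December 2024; done 24 December 2024 — within the window.
Step 3: the window is 10–24 days after 24 December 2024 (when notice of the special meeting is given), so 3 January 2025 through 17 January 2025; done 5 January 2025 — within the window.
Step 4: the window is 9–30 days after 5 January 2025 (when the special meeting is convened), so 14 January 2025 through 4 February 2025; done 9 February 2025 — 5 days after the window closed.
The analysis stops there.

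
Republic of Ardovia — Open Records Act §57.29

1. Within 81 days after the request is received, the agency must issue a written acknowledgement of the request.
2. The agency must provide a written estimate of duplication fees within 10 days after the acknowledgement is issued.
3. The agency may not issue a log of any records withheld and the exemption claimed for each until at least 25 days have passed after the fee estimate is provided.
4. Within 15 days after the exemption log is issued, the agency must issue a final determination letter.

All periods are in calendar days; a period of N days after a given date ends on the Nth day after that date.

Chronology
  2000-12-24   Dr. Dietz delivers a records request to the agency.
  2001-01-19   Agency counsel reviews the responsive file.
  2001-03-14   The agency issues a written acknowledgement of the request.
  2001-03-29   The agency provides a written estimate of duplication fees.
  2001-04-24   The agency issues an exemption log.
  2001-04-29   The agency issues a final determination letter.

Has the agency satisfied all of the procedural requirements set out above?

Step 1: 81 days after 2000-12-24 (when the request is received) is 2001-03-15; 2001-03-14 is within that limit.
Step 2: 10 days after 2001-03-14 (when the acknowledgement is issued) is 2001-03-24; done 2001-03-29 — 5 days late.

No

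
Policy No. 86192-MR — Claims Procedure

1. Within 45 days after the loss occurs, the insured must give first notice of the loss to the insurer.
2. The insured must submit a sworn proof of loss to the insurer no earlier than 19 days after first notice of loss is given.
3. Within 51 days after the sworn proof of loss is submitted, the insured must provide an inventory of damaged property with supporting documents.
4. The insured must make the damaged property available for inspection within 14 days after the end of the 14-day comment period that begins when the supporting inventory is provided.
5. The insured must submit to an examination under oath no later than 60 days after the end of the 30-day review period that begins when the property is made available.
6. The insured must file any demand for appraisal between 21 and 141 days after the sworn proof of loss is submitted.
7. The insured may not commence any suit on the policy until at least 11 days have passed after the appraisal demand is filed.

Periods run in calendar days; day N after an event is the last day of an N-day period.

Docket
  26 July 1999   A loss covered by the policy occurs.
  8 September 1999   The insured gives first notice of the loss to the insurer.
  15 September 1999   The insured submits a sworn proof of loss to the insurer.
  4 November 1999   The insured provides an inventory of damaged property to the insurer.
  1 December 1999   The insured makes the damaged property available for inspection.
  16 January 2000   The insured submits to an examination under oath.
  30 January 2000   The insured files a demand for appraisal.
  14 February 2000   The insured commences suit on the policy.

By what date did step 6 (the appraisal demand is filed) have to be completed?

3 February 2000

Step 6 runs from 15 September 1999, when the sworn proof of loss is submitted. The window is 21–141 days after 15 September 1999; it closes on 3 February 2000.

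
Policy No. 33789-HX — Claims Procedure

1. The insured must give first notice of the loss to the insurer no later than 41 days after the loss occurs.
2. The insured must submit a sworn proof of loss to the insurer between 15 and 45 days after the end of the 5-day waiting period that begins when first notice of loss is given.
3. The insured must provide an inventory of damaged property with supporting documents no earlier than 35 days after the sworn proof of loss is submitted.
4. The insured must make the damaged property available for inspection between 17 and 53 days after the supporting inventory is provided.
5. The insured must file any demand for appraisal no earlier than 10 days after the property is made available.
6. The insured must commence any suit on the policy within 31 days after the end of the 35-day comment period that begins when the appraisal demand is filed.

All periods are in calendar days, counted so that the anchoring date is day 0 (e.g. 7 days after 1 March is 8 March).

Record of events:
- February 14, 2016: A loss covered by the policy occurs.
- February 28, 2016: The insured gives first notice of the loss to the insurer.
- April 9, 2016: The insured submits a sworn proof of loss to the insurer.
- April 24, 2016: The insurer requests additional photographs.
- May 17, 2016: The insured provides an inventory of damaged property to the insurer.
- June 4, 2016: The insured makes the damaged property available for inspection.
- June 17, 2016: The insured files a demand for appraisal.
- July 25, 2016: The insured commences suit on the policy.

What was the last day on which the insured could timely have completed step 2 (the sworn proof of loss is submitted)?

April 18, 2016

First notice of loss is given on February 28, 2016; the 5-day waiting period therefore ends March 4, 2016, and step 2 runs from that date. The window is 15–45 days after March 4, 2016; it closes on April 18, 2016.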